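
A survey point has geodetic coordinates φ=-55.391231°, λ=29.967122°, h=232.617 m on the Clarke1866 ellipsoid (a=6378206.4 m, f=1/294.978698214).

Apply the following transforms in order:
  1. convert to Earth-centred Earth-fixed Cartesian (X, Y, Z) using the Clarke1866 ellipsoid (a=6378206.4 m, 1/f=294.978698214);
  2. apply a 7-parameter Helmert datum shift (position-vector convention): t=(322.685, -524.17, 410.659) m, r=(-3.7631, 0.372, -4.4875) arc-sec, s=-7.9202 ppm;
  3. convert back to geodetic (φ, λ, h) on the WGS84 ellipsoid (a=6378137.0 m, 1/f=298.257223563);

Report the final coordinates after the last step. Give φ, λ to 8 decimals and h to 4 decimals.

φ=-55.38761551°, λ=29.95493760°, h=-237.0275 m

start: φ=-55.391231°, λ=29.967122°, h=232.617 m
→ ECEF (a=6378206.400, f=1/294.978698214): X=3145660.9797, Y=1813742.2468, Z=-5226233.0101
→ Helmert 7p (PV): X=3145988.7845, Y=1813039.9283, Z=-5225819.7212
→ geod (Bowring, a=6378137.000): φ=-55.38761551°, λ=29.95493760°, h=-237.0275 m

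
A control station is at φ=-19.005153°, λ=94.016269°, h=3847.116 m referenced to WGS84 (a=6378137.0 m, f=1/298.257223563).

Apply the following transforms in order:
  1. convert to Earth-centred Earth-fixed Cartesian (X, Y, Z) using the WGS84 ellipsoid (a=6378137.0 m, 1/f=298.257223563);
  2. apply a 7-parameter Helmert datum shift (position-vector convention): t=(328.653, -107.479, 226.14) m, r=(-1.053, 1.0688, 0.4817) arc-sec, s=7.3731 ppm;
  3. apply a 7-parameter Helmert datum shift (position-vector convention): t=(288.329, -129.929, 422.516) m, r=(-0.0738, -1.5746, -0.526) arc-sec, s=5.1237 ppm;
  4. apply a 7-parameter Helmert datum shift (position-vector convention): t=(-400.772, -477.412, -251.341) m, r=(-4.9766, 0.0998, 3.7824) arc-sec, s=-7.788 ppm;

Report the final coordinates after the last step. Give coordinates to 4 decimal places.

start: φ=-19.005153°, λ=94.016269°, h=3847.116 m
→ ECEF (a=6378137.000, f=1/298.257223563): X=-422776.5594, Y=6021415.6288, Z=-2065141.6007
→ Helmert 7p (PV): X=-422475.7868, Y=6021341.0162, Z=-2064959.2365
→ Helmert 7p (PV): X=-422158.5035, Y=6021242.2772, Z=-2064552.6803
→ Helmert 7p (PV): X=-422667.4009, Y=6020660.4189, Z=-2064933.0131

X=-422667.4009 m, Y=6020660.4189 m, Z=-2064933.0131 m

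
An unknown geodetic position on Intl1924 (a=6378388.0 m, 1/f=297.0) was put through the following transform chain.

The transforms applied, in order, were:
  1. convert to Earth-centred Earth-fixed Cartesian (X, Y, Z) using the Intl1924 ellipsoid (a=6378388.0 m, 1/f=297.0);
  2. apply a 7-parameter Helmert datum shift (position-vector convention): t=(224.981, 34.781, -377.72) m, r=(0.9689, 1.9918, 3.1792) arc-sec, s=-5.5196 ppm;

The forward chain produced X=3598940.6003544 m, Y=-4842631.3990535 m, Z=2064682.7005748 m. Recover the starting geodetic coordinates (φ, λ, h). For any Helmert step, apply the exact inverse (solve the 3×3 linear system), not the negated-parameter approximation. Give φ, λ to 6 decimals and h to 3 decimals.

start: X=3598940.6004, Y=-4842631.3991, Z=2064682.7006 m
→ Helmert⁻¹: X=3598640.8989, Y=-4842738.6757, Z=2065129.3174
→ geod (Bowring, a=6378388.000): φ=19.01380500°, λ=-53.38394600°, h=950.0210 m

φ=19.013805°, λ=-53.383946°, h=950.021 m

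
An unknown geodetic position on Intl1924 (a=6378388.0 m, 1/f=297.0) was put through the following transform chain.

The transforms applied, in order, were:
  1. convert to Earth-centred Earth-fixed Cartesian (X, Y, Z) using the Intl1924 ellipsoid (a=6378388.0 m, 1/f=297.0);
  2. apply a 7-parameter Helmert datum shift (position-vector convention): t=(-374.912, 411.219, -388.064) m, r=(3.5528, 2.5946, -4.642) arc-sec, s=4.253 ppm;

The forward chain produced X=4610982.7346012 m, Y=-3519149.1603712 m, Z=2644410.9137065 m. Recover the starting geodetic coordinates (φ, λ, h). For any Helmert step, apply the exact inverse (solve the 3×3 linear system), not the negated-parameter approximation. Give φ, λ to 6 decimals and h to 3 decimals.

start: X=4610982.7346, Y=-3519149.1604, Z=2644410.9137 m
→ Helmert⁻¹: X=4611383.9686, Y=-3519396.0742, Z=2644906.3556
→ geod (Bowring, a=6378388.000): φ=24.65650700°, λ=-37.35077800°, h=787.6140 m

φ=24.656507°, λ=-37.350778°, h=787.614 m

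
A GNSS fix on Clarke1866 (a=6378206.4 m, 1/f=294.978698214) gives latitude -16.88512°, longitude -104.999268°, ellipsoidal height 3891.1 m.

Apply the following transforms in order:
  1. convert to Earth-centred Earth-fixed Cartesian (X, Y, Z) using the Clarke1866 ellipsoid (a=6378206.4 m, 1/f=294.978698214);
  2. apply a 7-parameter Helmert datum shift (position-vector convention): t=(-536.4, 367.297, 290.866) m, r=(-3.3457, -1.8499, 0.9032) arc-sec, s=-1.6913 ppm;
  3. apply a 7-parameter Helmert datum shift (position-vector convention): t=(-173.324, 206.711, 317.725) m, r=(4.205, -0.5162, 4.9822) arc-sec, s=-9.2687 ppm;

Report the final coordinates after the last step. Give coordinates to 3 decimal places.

X=-1581476.079 m, Y=-5899972.497 m, Z=-1841103.878 m

start: φ=-16.885120°, λ=-104.999268°, h=3891.100 m
→ ECEF (a=6378206.400, f=1/294.978698214): X=-1580973.1651, Y=-5900573.7150, Z=-1841689.9399
→ Helmert 7p (PV): X=-1581464.5363, Y=-5900233.2341, Z=-1841314.4285
→ Helmert 7p (PV): X=-1581476.0789, Y=-5899972.4971, Z=-1841103.8782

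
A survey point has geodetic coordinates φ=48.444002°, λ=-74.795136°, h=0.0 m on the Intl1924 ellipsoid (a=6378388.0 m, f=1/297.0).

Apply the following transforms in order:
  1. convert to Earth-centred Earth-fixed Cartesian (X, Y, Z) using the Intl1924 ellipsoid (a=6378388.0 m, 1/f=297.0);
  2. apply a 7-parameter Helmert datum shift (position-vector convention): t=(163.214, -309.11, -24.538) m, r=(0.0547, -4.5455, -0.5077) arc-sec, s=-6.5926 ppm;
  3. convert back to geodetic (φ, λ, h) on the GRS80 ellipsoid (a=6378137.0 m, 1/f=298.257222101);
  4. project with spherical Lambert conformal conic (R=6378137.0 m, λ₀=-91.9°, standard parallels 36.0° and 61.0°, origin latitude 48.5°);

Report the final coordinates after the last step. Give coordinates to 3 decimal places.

start: φ=48.444002°, λ=-74.795136°, h=0.000 m
→ ECEF (a=6378388.000, f=1/297.0): X=1111793.7243, Y=-4090708.1626, Z=4749858.6474
→ Helmert 7p (PV): X=1111834.8670, Y=-4090994.3004, Z=4749826.2113
→ geod (Bowring, a=6378137.000): φ=48.44106186°, λ=-74.79561367°, h=365.9724 m
→ lcc (R=6378137.0, λ₀=-91.9°): E=1222623.8910, N=131985.0301

E=1222623.891 m, N=131985.030 m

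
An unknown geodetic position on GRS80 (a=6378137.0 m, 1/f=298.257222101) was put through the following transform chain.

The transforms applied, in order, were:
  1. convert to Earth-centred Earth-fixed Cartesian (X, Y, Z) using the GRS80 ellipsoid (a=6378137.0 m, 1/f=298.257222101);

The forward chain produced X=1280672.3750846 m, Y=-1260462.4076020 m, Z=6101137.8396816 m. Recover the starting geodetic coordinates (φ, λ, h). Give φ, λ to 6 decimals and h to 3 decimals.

start: X=1280672.3751, Y=-1260462.4076, Z=6101137.8397 m
→ geod (Bowring, a=6378137.000): φ=73.69319100°, λ=-44.54432900°, h=1797.9000 m

φ=73.693191°, λ=-44.544329°, h=1797.900 m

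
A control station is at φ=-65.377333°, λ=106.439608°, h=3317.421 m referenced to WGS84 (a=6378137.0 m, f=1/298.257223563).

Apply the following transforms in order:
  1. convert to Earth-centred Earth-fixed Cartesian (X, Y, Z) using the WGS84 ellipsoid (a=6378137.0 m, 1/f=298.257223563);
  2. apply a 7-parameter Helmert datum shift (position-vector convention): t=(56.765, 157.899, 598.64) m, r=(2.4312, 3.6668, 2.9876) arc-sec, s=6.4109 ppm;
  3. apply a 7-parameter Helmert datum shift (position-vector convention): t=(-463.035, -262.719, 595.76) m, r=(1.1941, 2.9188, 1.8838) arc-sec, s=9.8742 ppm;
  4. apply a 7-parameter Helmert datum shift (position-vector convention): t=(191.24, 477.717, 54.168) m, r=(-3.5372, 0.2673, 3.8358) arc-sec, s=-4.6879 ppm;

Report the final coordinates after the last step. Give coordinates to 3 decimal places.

X=-755057.290 m, Y=2557530.529 m, Z=-5777172.145 m

start: φ=-65.377333°, λ=106.439608°, h=3317.421 m
→ ECEF (a=6378137.000, f=1/298.257223563): X=-754533.5905, Y=2557157.3531, Z=-5778379.8654
→ Helmert 7p (PV): X=-754621.4253, Y=2557388.8258, Z=-5777774.7156
→ Helmert 7p (PV): X=-755197.0289, Y=2557177.9158, Z=-5777210.5226
→ Helmert 7p (PV): X=-755057.2896, Y=2557530.5291, Z=-5777172.1454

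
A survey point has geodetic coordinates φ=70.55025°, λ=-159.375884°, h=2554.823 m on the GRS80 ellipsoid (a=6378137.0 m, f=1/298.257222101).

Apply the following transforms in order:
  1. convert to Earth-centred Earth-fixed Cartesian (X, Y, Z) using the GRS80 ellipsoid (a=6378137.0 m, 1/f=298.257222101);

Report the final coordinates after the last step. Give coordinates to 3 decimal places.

X=-1994419.362 m, Y=-750611.164 m, Z=5994167.952 m

start: φ=70.550250°, λ=-159.375884°, h=2554.823 m
→ ECEF (a=6378137.000, f=1/298.257222101): X=-1994419.3623, Y=-750611.1644, Z=5994167.9522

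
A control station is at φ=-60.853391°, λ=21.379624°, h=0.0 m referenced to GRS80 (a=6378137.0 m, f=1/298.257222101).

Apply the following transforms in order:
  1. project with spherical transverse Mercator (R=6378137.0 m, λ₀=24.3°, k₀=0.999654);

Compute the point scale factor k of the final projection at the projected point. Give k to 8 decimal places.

0.99996190

start: φ=-60.853391°, λ=21.379624°, h=0.000 m
→ into tm (λ₀=24.3°): φ=-60.85339100°, λ−λ₀=-2.92037600°
scale k = 0.99996190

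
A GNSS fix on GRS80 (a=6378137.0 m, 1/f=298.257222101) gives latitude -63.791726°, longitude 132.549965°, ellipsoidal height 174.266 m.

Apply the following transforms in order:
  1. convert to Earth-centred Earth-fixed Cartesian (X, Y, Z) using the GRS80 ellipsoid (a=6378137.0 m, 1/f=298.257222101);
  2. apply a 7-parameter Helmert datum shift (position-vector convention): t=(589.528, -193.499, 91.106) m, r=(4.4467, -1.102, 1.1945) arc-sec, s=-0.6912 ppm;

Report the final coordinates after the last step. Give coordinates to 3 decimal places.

X=-1909416.283 m, Y=2080698.094 m, Z=-5699525.801 m

start: φ=-63.791726°, λ=132.549965°, h=174.266 m
→ ECEF (a=6378137.000, f=1/298.257222101): X=-1910025.5329, Y=2080781.2182, Z=-5699655.5003
→ Helmert 7p (PV): X=-1909416.2835, Y=2080698.0941, Z=-5699525.8014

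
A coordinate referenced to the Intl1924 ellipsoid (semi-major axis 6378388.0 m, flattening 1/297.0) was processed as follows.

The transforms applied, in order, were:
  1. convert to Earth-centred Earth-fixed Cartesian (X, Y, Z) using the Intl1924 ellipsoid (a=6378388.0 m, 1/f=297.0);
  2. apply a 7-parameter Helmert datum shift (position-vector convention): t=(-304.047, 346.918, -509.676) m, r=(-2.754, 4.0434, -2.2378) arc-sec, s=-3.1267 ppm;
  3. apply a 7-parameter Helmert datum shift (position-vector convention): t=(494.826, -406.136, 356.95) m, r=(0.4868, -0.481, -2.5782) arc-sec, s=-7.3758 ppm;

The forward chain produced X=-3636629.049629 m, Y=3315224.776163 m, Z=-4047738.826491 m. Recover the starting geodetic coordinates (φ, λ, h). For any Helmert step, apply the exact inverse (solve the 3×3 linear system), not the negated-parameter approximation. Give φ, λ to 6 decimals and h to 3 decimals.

start: X=-3636629.0496, Y=3315224.7762, Z=-4047738.8265 m
→ Helmert⁻¹: X=-3637201.5858, Y=3315600.3508, Z=-4048124.9779
→ Helmert⁻¹: X=-3636865.5323, Y=3315278.3851, Z=-4047654.9861
→ geod (Bowring, a=6378388.000): φ=-39.62694100°, λ=137.64845800°, h=2224.8270 m

φ=-39.626941°, λ=137.648458°, h=2224.827 m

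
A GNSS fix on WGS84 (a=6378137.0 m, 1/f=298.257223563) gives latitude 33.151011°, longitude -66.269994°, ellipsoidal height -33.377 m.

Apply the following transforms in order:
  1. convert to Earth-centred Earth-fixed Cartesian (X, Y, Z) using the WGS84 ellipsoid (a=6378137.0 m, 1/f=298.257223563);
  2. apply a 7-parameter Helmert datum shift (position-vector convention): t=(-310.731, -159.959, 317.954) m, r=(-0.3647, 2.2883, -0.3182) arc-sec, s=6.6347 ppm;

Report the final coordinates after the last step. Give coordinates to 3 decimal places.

start: φ=33.151011°, λ=-66.269994°, h=-33.377 m
→ ECEF (a=6378137.000, f=1/298.257223563): X=2151097.1265, Y=-4893371.5571, Z=3467974.4034
→ Helmert 7p (PV): X=2150831.5924, Y=-4893561.1688, Z=3468300.1541

X=2150831.592 m, Y=-4893561.169 m, Z=3468300.154 m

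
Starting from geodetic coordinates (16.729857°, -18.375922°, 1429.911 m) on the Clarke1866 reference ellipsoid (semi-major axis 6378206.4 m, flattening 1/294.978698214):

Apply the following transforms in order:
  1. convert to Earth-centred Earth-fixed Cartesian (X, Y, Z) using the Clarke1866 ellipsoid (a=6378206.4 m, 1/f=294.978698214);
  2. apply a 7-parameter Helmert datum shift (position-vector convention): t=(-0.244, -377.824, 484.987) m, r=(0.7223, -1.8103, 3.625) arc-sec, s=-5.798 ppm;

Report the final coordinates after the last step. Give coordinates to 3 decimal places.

start: φ=16.729857°, λ=-18.375922°, h=1429.911 m
→ ECEF (a=6378206.400, f=1/294.978698214): X=5799691.9739, Y=-1926594.1406, Z=1824523.7615
→ Helmert 7p (PV): X=5799675.9490, Y=-1926865.2572, Z=1825042.3246

X=5799675.949 m, Y=-1926865.257 m, Z=1825042.325 m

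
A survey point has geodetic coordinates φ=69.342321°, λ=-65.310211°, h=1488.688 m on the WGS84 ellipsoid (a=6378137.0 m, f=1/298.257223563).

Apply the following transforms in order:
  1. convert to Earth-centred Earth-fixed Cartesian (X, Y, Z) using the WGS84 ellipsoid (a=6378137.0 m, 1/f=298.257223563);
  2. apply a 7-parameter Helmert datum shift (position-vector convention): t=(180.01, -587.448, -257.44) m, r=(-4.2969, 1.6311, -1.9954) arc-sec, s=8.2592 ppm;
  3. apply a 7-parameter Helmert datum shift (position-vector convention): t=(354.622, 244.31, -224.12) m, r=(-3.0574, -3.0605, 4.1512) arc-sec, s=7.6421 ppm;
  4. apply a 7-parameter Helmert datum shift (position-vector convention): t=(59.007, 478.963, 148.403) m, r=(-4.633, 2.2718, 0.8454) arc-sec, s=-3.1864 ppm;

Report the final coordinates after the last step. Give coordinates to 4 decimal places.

X=943525.4985 m, Y=-2050430.7442 m, Z=5946801.8913 m

start: φ=69.342321°, λ=-65.310211°, h=1488.688 m
→ ECEF (a=6378137.000, f=1/298.257223563): X=942865.7330, Y=-2050899.8192, Z=5946944.0858
→ Helmert 7p (PV): X=943080.7174, Y=-2051389.4399, Z=5946771.0314
→ Helmert 7p (PV): X=943395.5950, Y=-2051053.6787, Z=5946636.7578
→ Helmert 7p (PV): X=943525.4985, Y=-2050430.7442, Z=5946801.8913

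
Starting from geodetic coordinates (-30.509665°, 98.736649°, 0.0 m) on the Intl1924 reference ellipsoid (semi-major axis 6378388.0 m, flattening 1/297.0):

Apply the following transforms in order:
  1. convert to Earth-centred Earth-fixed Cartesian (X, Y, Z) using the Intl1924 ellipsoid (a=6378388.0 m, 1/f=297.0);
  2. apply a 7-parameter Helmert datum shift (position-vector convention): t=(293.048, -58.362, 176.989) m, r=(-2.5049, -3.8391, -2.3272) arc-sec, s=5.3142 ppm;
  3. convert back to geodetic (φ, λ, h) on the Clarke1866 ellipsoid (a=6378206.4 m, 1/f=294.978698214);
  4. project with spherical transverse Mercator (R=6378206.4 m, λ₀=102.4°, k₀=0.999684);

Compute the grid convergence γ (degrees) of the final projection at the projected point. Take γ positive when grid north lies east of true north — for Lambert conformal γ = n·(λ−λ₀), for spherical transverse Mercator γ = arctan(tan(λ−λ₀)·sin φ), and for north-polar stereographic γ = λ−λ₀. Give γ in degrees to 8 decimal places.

start: φ=-30.509665°, λ=98.736649°, h=0.000 m
→ ECEF (a=6378388.000, f=1/297.0): X=-835415.8629, Y=5436208.8227, Z=-3219224.4646
→ Helmert 7p (PV): X=-835006.0016, Y=5436149.6807, Z=-3219146.1507
→ geod (Bowring, a=6378206.400): φ=-30.51076361°, λ=98.73252236°, h=75.5332 m
→ into tm (λ₀=102.4°): φ=-30.51076361°, λ−λ₀=-3.66747764°
convergence γ = 1.86386861°

1.86386861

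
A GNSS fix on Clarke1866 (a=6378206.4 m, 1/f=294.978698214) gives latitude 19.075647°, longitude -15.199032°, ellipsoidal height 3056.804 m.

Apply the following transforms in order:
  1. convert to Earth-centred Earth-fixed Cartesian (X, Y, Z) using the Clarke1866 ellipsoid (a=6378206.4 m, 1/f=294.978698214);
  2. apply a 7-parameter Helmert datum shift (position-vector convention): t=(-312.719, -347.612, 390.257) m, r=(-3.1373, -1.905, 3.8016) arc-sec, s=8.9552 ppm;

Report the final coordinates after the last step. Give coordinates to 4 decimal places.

start: φ=19.075647°, λ=-15.199032°, h=3056.804 m
→ ECEF (a=6378206.400, f=1/294.978698214): X=5822004.8532, Y=-1581698.0874, Z=2072139.8991
→ Helmert 7p (PV): X=5821754.2856, Y=-1581921.0418, Z=2072626.5412

X=5821754.2856 m, Y=-1581921.0418 m, Z=2072626.5412 m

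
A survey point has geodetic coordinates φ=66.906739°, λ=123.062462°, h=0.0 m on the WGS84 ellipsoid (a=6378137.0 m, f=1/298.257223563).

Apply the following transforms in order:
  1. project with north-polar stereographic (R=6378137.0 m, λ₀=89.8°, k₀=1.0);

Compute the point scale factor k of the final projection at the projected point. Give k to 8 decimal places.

1.04173848

start: φ=66.906739°, λ=123.062462°, h=0.000 m
→ into stereo (λ₀=89.8°): φ=66.90673900°, λ−λ₀=33.26246200°
scale k = 1.04173848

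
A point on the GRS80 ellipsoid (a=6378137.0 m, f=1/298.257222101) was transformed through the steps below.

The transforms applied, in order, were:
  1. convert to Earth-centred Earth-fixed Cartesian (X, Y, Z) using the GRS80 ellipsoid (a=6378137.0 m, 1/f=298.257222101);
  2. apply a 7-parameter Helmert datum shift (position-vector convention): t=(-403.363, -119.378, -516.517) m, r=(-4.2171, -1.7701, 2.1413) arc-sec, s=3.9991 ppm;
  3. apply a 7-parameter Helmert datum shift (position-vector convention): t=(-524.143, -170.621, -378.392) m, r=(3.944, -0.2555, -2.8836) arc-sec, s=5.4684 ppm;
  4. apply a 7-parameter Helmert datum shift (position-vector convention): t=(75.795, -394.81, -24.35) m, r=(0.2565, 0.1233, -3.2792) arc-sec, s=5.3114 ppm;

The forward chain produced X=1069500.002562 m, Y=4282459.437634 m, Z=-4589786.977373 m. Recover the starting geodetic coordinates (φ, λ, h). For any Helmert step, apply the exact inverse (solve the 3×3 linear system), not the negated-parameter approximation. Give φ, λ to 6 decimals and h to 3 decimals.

φ=-46.299537°, λ=75.970876°, h=686.159 m

start: X=1069500.0026, Y=4282459.4376, Z=-4589786.9774 m
→ Helmert⁻¹: X=1069353.1824, Y=4282842.7928, Z=-4589742.9361
→ Helmert⁻¹: X=1069805.9145, Y=4282917.1941, Z=-4589422.6668
→ Helmert⁻¹: X=1070210.0821, Y=4283102.1523, Z=-4588809.4143
→ geod (Bowring, a=6378137.000): φ=-46.29953700°, λ=75.97087600°, h=686.1590 m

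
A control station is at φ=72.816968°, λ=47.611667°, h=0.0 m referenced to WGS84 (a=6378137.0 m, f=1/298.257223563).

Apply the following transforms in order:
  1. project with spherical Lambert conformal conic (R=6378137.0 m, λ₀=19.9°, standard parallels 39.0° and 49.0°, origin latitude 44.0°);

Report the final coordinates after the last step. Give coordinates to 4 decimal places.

E=1057413.3060 m, N=3547445.9959 m

start: φ=72.816968°, λ=47.611667°, h=0.000 m
→ lcc (R=6378137.0, λ₀=19.9°): E=1057413.3060, N=3547445.9959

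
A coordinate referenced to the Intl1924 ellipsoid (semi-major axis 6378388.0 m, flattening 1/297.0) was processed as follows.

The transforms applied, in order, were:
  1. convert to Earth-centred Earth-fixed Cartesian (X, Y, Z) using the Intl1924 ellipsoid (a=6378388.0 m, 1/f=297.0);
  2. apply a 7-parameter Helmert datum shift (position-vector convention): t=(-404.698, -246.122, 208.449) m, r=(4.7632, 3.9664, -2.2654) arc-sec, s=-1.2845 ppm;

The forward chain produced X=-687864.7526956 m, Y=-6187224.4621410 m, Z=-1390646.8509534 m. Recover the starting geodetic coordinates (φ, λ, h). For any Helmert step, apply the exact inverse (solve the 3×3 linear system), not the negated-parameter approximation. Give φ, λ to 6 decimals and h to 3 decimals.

start: X=-687864.7527, Y=-6187224.4621, Z=-1390646.8510 m
→ Helmert⁻¹: X=-687366.2426, Y=-6187025.9522, Z=-1390727.4295
→ geod (Bowring, a=6378388.000): φ=-12.67594000°, λ=-96.33945000°, h=1186.6950 m

φ=-12.675940°, λ=-96.339450°, h=1186.695 m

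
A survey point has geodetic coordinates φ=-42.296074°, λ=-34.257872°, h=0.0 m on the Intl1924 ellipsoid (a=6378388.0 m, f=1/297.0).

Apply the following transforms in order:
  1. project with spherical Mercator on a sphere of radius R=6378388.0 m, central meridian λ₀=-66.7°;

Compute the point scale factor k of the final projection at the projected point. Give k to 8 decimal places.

1.35194107

start: φ=-42.296074°, λ=-34.257872°, h=0.000 m
→ into merc (λ₀=-66.7°): φ=-42.29607400°, λ−λ₀=32.44212800°
scale k = 1.35194107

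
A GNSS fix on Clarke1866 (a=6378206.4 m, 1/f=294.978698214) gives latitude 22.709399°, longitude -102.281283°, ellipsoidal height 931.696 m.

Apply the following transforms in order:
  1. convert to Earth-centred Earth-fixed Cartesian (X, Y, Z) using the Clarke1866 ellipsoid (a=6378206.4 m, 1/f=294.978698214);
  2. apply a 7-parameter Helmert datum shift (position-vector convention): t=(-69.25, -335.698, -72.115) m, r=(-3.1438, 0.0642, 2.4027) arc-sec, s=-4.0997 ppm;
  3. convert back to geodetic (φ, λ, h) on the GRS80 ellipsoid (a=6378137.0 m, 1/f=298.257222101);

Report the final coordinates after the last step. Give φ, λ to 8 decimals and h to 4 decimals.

φ=22.70693913°, λ=-102.28064918°, h=1228.1698 m

start: φ=22.709399°, λ=-102.281283°, h=931.696 m
→ ECEF (a=6378206.400, f=1/294.978698214): X=-1252350.7985, Y=-5752827.7373, Z=2447281.0111
→ Helmert 7p (PV): X=-1252347.1403, Y=-5753117.1383, Z=2447286.9345
→ geod (Bowring, a=6378137.000): φ=22.70693913°, λ=-102.28064918°, h=1228.1698 m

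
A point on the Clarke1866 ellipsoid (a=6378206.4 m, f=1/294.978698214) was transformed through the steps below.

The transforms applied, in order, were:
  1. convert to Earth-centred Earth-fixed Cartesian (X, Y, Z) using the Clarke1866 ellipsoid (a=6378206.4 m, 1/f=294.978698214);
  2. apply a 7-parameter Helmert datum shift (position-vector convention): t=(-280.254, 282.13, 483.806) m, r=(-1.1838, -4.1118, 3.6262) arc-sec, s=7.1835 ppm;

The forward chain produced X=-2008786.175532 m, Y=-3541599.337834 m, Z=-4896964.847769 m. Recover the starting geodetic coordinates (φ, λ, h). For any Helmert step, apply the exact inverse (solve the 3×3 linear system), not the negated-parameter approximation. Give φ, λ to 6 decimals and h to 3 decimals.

φ=-50.450689°, λ=-119.558806°, h=3548.722 m

start: X=-2008786.1755, Y=-3541599.3378, Z=-4896964.8478 m
→ Helmert⁻¹: X=-2008651.3868, Y=-3541792.6049, Z=-4897393.7587
→ geod (Bowring, a=6378206.400): φ=-50.45068900°, λ=-119.55880600°, h=3548.7220 m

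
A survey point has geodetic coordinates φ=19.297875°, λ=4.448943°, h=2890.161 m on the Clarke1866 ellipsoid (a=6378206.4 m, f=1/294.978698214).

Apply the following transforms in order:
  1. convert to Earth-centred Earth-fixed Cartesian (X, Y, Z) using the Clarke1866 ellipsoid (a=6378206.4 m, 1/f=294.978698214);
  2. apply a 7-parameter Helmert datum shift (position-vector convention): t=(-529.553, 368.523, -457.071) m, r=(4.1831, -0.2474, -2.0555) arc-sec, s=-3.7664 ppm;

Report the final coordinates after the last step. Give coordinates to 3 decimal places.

start: φ=19.297875°, λ=4.448943°, h=2890.161 m
→ ECEF (a=6378206.400, f=1/294.978698214): X=6006635.9674, Y=467347.1355, Z=2095327.7431
→ Helmert 7p (PV): X=6006085.9351, Y=467611.5467, Z=2094879.4626

X=6006085.935 m, Y=467611.547 m, Z=2094879.463 m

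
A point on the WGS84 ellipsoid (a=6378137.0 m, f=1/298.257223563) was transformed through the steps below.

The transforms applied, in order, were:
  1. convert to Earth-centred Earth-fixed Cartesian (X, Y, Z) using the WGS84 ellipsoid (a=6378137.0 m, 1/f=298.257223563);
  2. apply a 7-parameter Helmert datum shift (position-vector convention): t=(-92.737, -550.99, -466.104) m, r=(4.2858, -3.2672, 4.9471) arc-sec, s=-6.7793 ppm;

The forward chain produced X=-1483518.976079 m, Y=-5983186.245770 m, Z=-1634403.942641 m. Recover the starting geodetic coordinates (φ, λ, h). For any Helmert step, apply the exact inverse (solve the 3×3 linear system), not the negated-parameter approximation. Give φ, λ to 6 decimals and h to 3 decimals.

start: X=-1483518.9761, Y=-5983186.2458, Z=-1634403.9426 m
→ Helmert⁻¹: X=-1483605.6646, Y=-5982674.1784, Z=-1633801.1067
→ geod (Bowring, a=6378137.000): φ=-14.94104500°, λ=-103.92746200°, h=10.9990 m

φ=-14.941045°, λ=-103.927462°, h=10.999 m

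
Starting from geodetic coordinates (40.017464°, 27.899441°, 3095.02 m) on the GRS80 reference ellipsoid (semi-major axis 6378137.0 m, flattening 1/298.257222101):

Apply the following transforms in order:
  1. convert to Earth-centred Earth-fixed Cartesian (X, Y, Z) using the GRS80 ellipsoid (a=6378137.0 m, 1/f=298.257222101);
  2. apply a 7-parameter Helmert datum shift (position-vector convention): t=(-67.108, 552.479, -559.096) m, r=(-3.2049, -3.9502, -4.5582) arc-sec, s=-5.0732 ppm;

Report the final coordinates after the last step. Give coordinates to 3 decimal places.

X=4324905.593 m, Y=2290436.054 m, Z=4080928.437 m

start: φ=40.017464°, λ=27.899441°, h=3095.020 m
→ ECEF (a=6378137.000, f=1/298.257222101): X=4325022.2026, Y=2289927.3528, Z=4081460.9910
→ Helmert 7p (PV): X=4324905.5931, Y=2290436.0539, Z=4080928.4372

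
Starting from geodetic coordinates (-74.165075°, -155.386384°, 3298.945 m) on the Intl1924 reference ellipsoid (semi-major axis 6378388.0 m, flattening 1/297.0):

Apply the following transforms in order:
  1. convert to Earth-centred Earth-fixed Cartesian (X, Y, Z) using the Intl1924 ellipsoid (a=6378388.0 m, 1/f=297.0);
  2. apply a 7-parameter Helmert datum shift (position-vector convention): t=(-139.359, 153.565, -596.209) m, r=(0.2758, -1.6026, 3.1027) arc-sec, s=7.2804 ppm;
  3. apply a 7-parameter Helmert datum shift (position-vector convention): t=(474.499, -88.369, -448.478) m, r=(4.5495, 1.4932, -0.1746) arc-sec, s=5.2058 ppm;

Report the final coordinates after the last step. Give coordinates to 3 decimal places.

start: φ=-74.165075°, λ=-155.386384°, h=3298.945 m
→ ECEF (a=6378388.000, f=1/297.0): X=-1588071.7378, Y=-727532.5615, Z=-6117312.2575
→ Helmert 7p (PV): X=-1588164.1852, Y=-727400.0020, Z=-6117966.3146
→ Helmert 7p (PV): X=-1587742.8592, Y=-727355.8711, Z=-6118451.1884

X=-1587742.859 m, Y=-727355.871 m, Z=-6118451.188 m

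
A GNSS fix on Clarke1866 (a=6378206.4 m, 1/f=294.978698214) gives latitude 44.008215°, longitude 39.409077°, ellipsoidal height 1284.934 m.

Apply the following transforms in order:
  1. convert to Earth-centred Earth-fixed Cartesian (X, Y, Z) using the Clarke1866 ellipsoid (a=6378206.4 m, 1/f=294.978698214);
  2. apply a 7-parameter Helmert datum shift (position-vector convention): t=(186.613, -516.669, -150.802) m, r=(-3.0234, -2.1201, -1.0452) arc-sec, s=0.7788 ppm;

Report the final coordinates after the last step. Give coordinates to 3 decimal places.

X=3551102.143 m, Y=2917252.192 m, Z=4409284.833 m

start: φ=44.008215°, λ=39.409077°, h=1284.934 m
→ ECEF (a=6378206.400, f=1/294.978698214): X=3550943.3023, Y=2917719.9497, Z=4409438.4697
→ Helmert 7p (PV): X=3551102.1430, Y=2917252.1924, Z=4409284.8327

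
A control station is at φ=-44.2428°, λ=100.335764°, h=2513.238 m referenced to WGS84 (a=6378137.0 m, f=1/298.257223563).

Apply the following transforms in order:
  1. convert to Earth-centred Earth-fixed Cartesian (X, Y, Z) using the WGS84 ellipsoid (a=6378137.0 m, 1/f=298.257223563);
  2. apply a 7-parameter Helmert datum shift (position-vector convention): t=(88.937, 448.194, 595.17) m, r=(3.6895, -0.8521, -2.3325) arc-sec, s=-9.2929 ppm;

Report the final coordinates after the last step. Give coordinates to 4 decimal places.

X=-821290.8932 m, Y=4504695.5255 m, Z=-4428498.6299 m

start: φ=-44.242800°, λ=100.335764°, h=2513.238 m
→ ECEF (a=6378137.000, f=1/298.257223563): X=-821456.6956, Y=4504200.6739, Z=-4429212.1334
→ Helmert 7p (PV): X=-821290.8932, Y=4504695.5255, Z=-4428498.6299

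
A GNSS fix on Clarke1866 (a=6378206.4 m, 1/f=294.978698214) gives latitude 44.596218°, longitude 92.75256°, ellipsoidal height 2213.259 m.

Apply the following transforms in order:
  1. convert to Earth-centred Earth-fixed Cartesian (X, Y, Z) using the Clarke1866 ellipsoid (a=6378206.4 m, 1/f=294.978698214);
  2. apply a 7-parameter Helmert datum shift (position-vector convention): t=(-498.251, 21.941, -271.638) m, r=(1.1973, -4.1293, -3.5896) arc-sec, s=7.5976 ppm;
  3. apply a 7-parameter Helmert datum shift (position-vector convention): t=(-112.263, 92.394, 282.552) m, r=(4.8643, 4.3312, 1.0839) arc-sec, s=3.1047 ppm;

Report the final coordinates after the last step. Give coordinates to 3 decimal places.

start: φ=44.596218°, λ=92.752560°, h=2213.259 m
→ ECEF (a=6378206.400, f=1/294.978698214): X=-218547.5720, Y=4545666.1079, Z=4456859.0670
→ Helmert 7p (PV): X=-219057.5996, Y=4545700.5176, Z=4456643.3015
→ Helmert 7p (PV): X=-219100.8479, Y=4545700.7731, Z=4457051.4906

X=-219100.848 m, Y=4545700.773 m, Z=4457051.491 m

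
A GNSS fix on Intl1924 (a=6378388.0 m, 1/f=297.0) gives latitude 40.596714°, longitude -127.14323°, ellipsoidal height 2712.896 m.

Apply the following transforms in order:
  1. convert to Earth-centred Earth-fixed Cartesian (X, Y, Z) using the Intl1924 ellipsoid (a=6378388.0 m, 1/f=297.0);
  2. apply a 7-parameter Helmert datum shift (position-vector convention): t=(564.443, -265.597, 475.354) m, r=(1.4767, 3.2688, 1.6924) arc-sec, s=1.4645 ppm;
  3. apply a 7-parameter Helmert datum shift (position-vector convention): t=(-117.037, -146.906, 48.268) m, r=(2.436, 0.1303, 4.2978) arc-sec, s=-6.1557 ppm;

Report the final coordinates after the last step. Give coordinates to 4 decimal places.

X=-2929123.1045 m, Y=-3868331.8889 m, Z=4130834.6700 m

start: φ=40.596714°, λ=-127.143230°, h=2712.896 m
→ ECEF (a=6378388.000, f=1/297.0): X=-2929764.6479, Y=-3867774.1066, Z=4130355.5199
→ Helmert 7p (PV): X=-2929107.3042, Y=-3868098.9769, Z=4130855.6622
→ Helmert 7p (PV): X=-2929123.1045, Y=-3868331.8889, Z=4130834.6700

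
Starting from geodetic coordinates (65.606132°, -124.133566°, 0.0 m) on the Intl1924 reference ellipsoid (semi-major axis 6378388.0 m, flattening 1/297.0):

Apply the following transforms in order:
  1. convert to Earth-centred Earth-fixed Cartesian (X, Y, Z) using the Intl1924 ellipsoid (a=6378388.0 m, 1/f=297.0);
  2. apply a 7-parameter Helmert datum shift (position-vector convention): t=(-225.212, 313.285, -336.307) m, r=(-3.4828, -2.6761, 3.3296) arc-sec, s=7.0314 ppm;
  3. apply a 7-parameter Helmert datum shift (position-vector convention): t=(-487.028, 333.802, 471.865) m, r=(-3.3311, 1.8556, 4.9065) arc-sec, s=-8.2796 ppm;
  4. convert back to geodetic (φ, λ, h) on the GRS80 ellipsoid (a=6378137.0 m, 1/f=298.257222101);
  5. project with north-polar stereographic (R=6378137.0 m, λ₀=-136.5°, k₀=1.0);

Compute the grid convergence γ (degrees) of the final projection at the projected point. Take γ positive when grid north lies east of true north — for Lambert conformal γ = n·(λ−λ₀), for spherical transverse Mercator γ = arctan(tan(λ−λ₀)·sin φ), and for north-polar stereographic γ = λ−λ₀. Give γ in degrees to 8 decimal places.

start: φ=65.606132°, λ=-124.133566°, h=0.000 m
→ ECEF (a=6378388.000, f=1/297.0): X=-1482317.8833, Y=-2186613.9385, Z=5786077.8715
→ Helmert 7p (PV): X=-1482593.2904, Y=-2186242.2576, Z=5785799.9383
→ Helmert 7p (PV): X=-1482963.9888, Y=-2185832.1833, Z=5786272.5435
→ geod (Bowring, a=6378137.000): φ=65.60855778°, λ=-124.15468175°, h=235.1172 m
→ into stereo (λ₀=-136.5°): φ=65.60855778°, λ−λ₀=12.34531825°
convergence γ = 12.34531825°

12.34531825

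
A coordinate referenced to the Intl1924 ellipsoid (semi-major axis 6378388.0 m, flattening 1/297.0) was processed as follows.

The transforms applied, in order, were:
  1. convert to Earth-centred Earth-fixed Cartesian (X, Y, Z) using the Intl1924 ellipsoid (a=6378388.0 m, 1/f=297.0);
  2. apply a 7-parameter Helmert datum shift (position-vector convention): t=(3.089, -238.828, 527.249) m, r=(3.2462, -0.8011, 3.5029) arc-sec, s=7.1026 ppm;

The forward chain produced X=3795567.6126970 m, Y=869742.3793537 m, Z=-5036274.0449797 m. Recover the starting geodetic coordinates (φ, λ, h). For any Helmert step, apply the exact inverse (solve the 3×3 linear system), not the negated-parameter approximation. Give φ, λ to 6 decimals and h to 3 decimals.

φ=-52.479322°, λ=12.907720°, h=1551.697 m

start: X=3795567.6127, Y=869742.3794, Z=-5036274.0450 m
→ Helmert⁻¹: X=3795532.7753, Y=869831.3013, Z=-5036793.9505
→ geod (Bowring, a=6378388.000): φ=-52.47932200°, λ=12.90772000°, h=1551.6970 m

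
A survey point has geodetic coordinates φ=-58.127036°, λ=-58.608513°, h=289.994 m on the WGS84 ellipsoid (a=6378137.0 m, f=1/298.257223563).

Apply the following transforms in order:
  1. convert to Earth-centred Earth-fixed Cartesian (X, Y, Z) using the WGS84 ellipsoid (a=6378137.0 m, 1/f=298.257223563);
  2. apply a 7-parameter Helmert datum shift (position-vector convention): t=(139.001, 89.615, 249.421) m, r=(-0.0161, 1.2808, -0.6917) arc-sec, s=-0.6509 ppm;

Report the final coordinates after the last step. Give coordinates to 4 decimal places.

start: φ=-58.127036°, λ=-58.608513°, h=289.994 m
→ ECEF (a=6378137.000, f=1/298.257223563): X=1758609.2797, Y=-2882027.3134, Z=-5393468.5717
→ Helmert 7p (PV): X=1758703.9806, Y=-2881942.1409, Z=-5393226.3352

X=1758703.9806 m, Y=-2881942.1409 m, Z=-5393226.3352 m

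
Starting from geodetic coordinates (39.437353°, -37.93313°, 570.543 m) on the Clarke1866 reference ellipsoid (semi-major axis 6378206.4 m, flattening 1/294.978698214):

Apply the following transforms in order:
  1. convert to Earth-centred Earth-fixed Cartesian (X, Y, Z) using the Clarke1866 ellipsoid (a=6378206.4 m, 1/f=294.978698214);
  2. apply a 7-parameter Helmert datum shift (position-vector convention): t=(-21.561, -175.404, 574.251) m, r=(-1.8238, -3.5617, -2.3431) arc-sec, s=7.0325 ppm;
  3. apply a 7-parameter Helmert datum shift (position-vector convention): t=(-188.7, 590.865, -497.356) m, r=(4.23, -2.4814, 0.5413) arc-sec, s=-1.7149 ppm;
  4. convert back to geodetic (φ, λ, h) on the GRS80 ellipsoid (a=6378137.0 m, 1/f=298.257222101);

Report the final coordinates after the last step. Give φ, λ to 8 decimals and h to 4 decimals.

φ=39.43911004°, λ=-37.93259970°, h=301.8596 m

start: φ=39.437353°, λ=-37.933130°, h=570.543 m
→ ECEF (a=6378206.400, f=1/294.978698214): X=3890953.1842, Y=-3032639.3738, Z=4030099.6614
→ Helmert 7p (PV): X=3890854.9457, Y=-3032844.6706, Z=4030796.2569
→ Helmert 7p (PV): X=3890619.0412, Y=-3032321.0557, Z=4030276.5997
→ geod (Bowring, a=6378137.000): φ=39.43911004°, λ=-37.93259970°, h=301.8596 m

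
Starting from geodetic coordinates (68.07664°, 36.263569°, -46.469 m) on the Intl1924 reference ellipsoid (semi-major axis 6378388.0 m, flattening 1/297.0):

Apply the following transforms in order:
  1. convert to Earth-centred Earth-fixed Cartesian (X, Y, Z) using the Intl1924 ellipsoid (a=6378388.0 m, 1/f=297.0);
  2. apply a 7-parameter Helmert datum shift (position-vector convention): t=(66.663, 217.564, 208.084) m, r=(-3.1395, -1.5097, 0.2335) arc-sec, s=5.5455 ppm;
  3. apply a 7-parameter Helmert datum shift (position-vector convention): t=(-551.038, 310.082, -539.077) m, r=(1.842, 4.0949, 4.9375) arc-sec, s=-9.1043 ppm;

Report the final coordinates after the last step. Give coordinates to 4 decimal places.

start: φ=68.076640°, λ=36.263569°, h=-46.469 m
→ ECEF (a=6378388.000, f=1/297.0): X=1925757.7586, Y=1412725.3886, Z=5894383.0358
→ Helmert 7p (PV): X=1925790.3590, Y=1413042.6842, Z=5894616.3994
→ Helmert 7p (PV): X=1925304.9860, Y=1413333.3600, Z=5893998.0431

X=1925304.9860 m, Y=1413333.3600 m, Z=5893998.0431 m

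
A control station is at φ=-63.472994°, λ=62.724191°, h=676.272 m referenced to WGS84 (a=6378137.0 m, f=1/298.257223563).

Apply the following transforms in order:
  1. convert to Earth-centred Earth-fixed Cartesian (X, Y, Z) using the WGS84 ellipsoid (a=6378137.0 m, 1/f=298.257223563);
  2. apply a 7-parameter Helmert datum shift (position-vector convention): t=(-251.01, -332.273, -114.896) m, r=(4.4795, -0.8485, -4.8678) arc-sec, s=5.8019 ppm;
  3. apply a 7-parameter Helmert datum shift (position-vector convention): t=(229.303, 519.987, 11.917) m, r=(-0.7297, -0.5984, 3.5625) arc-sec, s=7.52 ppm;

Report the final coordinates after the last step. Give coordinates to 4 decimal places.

X=1309142.8457 m, Y=2539263.8915 m, Z=-5684447.8911 m

start: φ=-63.472994°, λ=62.724191°, h=676.272 m
→ ECEF (a=6378137.000, f=1/298.257223563): X=1309091.1685, Y=2538947.3040, Z=-5684324.5259
→ Helmert 7p (PV): X=1308931.0560, Y=2538722.3158, Z=-5684411.8774
→ Helmert 7p (PV): X=1309142.8457, Y=2539263.8915, Z=-5684447.8911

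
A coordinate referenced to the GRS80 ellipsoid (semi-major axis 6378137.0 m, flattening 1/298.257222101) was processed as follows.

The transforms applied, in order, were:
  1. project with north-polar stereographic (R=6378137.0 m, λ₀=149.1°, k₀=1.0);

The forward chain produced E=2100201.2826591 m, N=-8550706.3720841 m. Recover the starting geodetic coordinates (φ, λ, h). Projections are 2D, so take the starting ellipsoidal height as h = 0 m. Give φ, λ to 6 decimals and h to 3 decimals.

start: E=2100201.2827, N=-8550706.3721 m
→ stereo⁻¹: φ=20.77025200°, λ=162.89966100°

φ=20.770252°, λ=162.899661°, h=0.000 m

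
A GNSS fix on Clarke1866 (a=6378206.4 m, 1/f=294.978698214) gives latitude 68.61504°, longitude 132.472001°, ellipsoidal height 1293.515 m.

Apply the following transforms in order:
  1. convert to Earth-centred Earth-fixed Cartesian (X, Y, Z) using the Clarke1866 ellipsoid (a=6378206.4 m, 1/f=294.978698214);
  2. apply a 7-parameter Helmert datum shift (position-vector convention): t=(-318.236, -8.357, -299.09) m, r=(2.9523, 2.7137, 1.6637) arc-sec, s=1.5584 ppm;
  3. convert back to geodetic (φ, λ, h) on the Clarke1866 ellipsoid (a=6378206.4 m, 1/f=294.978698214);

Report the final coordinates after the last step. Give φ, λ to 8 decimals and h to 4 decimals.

φ=68.61342857°, λ=132.47836041°, h=1101.3285 m

start: φ=68.615040°, λ=132.472001°, h=1293.515 m
→ ECEF (a=6378206.400, f=1/294.978698214): X=-1575329.3174, Y=1720857.8245, Z=5917467.7267
→ Helmert 7p (PV): X=-1575586.0359, Y=1720754.7451, Z=5917223.2151
→ geod (Bowring, a=6378206.400): φ=68.61342857°, λ=132.47836041°, h=1101.3285 m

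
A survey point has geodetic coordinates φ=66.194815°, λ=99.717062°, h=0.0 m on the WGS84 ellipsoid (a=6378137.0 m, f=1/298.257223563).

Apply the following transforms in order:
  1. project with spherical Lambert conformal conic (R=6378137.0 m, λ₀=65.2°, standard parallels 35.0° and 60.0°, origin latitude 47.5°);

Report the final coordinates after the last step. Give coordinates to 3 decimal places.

start: φ=66.194815°, λ=99.717062°, h=0.000 m
→ lcc (R=6378137.0, λ₀=65.2°): E=1554139.4562, N=2423409.3889

E=1554139.456 m, N=2423409.389 m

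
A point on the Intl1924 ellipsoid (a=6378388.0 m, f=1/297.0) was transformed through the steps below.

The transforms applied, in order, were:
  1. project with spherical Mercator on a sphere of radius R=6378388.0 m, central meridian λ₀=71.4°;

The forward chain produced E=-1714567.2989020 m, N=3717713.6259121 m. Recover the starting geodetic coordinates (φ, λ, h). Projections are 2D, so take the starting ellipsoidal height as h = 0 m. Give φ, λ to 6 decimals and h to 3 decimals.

start: E=-1714567.2989, N=3717713.6259 m
→ merc⁻¹: φ=31.65086000°, λ=55.99838600°

φ=31.650860°, λ=55.998386°, h=0.000 m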